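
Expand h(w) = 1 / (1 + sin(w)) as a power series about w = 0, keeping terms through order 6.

17*w^6/45 - 61*w^5/120 + 2*w^4/3 - 5*w^3/6 + w^2 - w + 1

Use the geometric series for the reciprocal, then substitute.
h(0) = 1
h′(0) = -1
h′′(0) = 2
h′′′(0) = -5
h^(4)(0) = 16
h^(5)(0) = -61
h^(6)(0) = 272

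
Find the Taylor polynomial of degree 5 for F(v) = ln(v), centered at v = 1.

[(v - 1)^0] = 0;  [(v - 1)^1] = 1;  [(v - 1)^2] = -1/2;  [(v - 1)^3] = 1/3;  [(v - 1)^4] = -1/4;  [(v - 1)^5] = 1/5.

(v - 1)^5/5 - (v - 1)^4/4 + (v - 1)^3/3 - (v - 1)^2/2 + (v - 1)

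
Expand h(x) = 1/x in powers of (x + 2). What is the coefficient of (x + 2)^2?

-1/8

Use the known series and substitute for the argument.
[(x + 2)^0] = -1/2;  [(x + 2)^1] = -1/4;  [(x + 2)^2] = -1/8.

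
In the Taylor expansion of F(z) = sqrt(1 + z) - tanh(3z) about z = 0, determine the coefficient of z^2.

-1/8

Add the two expansions coefficient-wise.
[z^0] = 1;  [z^1] = -5/2;  [z^2] = -1/8.
So c_2 = F′′(0)/2! = -1/8.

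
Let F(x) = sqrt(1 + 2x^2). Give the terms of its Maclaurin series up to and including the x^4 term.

-x^4/2 + x^2 + 1

Compute the successive derivatives at the expansion point and divide by k!.
F(0) = 1
F′(0) = 0
F′′(0) = 2
F′′′(0) = 0
F^(4)(0) = -12
Then c_k = F^(k)(0)/k! gives each Taylor coefficient.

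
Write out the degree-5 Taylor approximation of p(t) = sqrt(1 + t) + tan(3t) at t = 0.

Combine the two series term by term.
p(0) = 1
p′(0) = 7/2
p′′(0) = -1/4
p′′′(0) = 435/8
p^(4)(0) = -15/16
p^(5)(0) = 124521/32

41507*t^5/1280 - 5*t^4/128 + 145*t^3/16 - t^2/8 + 7*t/2 + 1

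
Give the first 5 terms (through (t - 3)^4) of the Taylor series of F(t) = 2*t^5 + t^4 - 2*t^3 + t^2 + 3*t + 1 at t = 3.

F(3) = 532
F′(3) = 873
F′′(3) = 1154
F′′′(3) = 1140
F^(4)(3) = 744

31*(t - 3)^4 + 190*(t - 3)^3 + 577*(t - 3)^2 + 873*(t - 3) + 532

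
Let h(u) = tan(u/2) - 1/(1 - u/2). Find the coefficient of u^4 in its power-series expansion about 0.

-1/16

Add the two expansions coefficient-wise.
[u^0] = -1;  [u^1] = 0;  [u^2] = -1/4;  [u^3] = -1/12;  [u^4] = -1/16.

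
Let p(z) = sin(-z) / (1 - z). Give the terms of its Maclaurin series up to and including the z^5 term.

-101*z^5/120 - 5*z^4/6 - 5*z^3/6 - z^2 - z

Expand each factor separately, then convolve coefficients.
[z^0] = 0;  [z^1] = -1;  [z^2] = -1;  [z^3] = -5/6;  [z^4] = -5/6;  [z^5] = -101/120.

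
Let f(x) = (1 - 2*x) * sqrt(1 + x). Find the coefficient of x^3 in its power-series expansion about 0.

5/16

Distribute the polynomial across the series and collect like powers.
f(0) = 1
f′(0) = -3/2
f′′(0) = -9/4
f′′′(0) = 15/8
The Taylor polynomial is Σ f^(k)(0)/k! · x^k.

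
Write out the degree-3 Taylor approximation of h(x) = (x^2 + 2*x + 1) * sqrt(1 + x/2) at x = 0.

Multiply each power in the prefactor through the base expansion.

25*x^3/128 + 47*x^2/32 + 9*x/4 + 1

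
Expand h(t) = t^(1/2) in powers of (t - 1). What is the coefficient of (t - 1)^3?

[(t - 1)^0] = 1;  [(t - 1)^1] = 1/2;  [(t - 1)^2] = -1/8;  [(t - 1)^3] = 1/16.
So c_3 = h′′′(1)/3! = 1/16.

1/16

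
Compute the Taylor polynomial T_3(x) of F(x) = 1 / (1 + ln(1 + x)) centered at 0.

-7*x^3/3 + 3*x^2/2 - x + 1

Use the geometric series for the reciprocal, then substitute.
[x^0] = 1;  [x^1] = -1;  [x^2] = 3/2;  [x^3] = -7/3.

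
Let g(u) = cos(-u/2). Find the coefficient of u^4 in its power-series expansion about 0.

1/384

Compute the successive derivatives at the expansion point and divide by k!.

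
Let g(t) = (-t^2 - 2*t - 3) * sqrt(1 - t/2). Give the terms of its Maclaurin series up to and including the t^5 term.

125*t^5/8192 + 111*t^4/2048 + 43*t^3/128 - 13*t^2/32 - 5*t/4 - 3

Shift and add copies of the series according to the polynomial's terms.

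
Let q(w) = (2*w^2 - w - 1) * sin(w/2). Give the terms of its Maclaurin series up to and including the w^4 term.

w^4/48 + 49*w^3/48 - w^2/2 - w/2

Distribute the polynomial across the series and collect like powers.
q(0) = 0
q′(0) = -1/2
q′′(0) = -1
q′′′(0) = 49/8
q^(4)(0) = 1/2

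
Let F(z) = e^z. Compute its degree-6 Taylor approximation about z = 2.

[(z - 2)^0] = e^(2);  [(z - 2)^1] = e^(2);  [(z - 2)^2] = e^(2)/2;  [(z - 2)^3] = e^(2)/6;  [(z - 2)^4] = e^(2)/24;  [(z - 2)^5] = e^(2)/120;  [(z - 2)^6] = e^(2)/720.

(z - 2)^6*e^(2)/720 + (z - 2)^5*e^(2)/120 + (z - 2)^4*e^(2)/24 + (z - 2)^3*e^(2)/6 + (z - 2)^2*e^(2)/2 + (z - 2)*e^(2) + e^(2)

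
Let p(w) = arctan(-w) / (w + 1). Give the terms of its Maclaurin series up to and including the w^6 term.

13*w^6/15 - 13*w^5/15 + 2*w^4/3 - 2*w^3/3 + w^2 - w

Multiply the numerator's expansion by the denominator's geometric series.
p(0) = 0
p′(0) = -1
p′′(0) = 2
p′′′(0) = -4
p^(4)(0) = 16
p^(5)(0) = -104
p^(6)(0) = 624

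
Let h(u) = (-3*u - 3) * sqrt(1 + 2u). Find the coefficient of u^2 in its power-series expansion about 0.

-3/2

Shift and add copies of the series according to the polynomial's terms.
[u^0] = -3;  [u^1] = -6;  [u^2] = -3/2.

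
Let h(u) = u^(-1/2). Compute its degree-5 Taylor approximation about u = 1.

h(1) = 1
h′(1) = -1/2
h′′(1) = 3/4
h′′′(1) = -15/8
h^(4)(1) = 105/16
h^(5)(1) = -945/32
Dividing each by k! gives the coefficients c_0, ..., c_5.

-63*(u - 1)^5/256 + 35*(u - 1)^4/128 - 5*(u - 1)^3/16 + 3*(u - 1)^2/8 - (u - 1)/2 + 1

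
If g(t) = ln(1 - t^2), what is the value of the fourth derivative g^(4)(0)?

-12

Compute the successive derivatives at the expansion point and divide by k!.
The coefficient of t^4 in the expansion is -1/2, so g^(4)(0) = 4! * (-1/2) = -12.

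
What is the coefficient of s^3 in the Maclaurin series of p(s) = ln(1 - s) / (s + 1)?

-5/6

Multiply the numerator's expansion by the denominator's geometric series.
p(0) = 0
p′(0) = -1
p′′(0) = 1
p′′′(0) = -5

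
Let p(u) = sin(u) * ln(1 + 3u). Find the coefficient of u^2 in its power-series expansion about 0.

3

Expand each factor separately, then convolve coefficients.
So c_2 = p′′(0)/2! = 3.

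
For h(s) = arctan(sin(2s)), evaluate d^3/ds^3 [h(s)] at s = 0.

Compose series: expand the inner function first, then feed it into the outer expansion.
From the series, [s^3] h = -4; multiply by 3! = 6 to get -24.

-24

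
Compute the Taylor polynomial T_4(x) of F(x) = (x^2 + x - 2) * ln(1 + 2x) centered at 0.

Shift and add copies of the series according to the polynomial's terms.
F(0) = 0
F′(0) = -4
F′′(0) = 12
F′′′(0) = -32
F^(4)(0) = 208
Then c_k = F^(k)(0)/k! gives each Taylor coefficient.

26*x^4/3 - 16*x^3/3 + 6*x^2 - 4*x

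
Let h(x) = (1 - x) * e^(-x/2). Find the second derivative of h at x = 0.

5/4

Distribute the polynomial across the series and collect like powers.
The coefficient of x^2 in the expansion is 5/8, so h′′(0) = 2! * (5/8) = 5/4.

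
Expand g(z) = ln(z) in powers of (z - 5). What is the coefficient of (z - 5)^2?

-1/50

c_2 = g′′(5)/2! = -1/50.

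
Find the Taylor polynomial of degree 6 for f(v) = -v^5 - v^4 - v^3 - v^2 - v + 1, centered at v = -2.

-(v + 2)^5 + 9*(v + 2)^4 - 33*(v + 2)^3 + 61*(v + 2)^2 - 57*(v + 2) + 23

Differentiate repeatedly and evaluate at the center.
f(-2) = 23
f′(-2) = -57
f′′(-2) = 122
f′′′(-2) = -198
f^(4)(-2) = 216
f^(5)(-2) = -120
f^(6)(-2) = 0
The Taylor polynomial is Σ f^(k)(-2)/k! · (v + 2)^k.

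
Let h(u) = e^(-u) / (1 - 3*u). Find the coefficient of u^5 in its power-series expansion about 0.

Multiply the numerator's expansion by the denominator's geometric series.
h(0) = 1
h′(0) = 2
h′′(0) = 13
h′′′(0) = 116
h^(4)(0) = 1393
h^(5)(0) = 20894

10447/60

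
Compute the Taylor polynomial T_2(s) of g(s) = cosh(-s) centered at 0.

g(0) = 1
g′(0) = 0
g′′(0) = 1
Then c_k = g^(k)(0)/k! gives each Taylor coefficient.

s^2/2 + 1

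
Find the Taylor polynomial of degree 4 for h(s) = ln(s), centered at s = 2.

-(s - 2)^4/64 + (s - 2)^3/24 - (s - 2)^2/8 + (s - 2)/2 + ln(2)

h(2) = ln(2)
h′(2) = 1/2
h′′(2) = -1/4
h′′′(2) = 1/4
h^(4)(2) = -3/8
Dividing each by k! gives the coefficients c_0, ..., c_4.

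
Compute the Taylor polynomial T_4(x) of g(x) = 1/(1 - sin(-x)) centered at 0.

2*x^4/3 - 5*x^3/6 + x^2 - x + 1

Compose series: expand the inner function first, then feed it into the outer expansion.
g(0) = 1
g′(0) = -1
g′′(0) = 2
g′′′(0) = -5
g^(4)(0) = 16
The Taylor polynomial is Σ g^(k)(0)/k! · x^k.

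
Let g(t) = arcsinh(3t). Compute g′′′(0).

The coefficient of t^3 in the expansion is -9/2, so g′′′(0) = 3! * (-9/2) = -27.

-27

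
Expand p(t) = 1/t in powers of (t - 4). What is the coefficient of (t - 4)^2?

1/64

p(4) = 1/4
p′(4) = -1/16
p′′(4) = 1/32
So c_2 = p′′(4)/2! = 1/64.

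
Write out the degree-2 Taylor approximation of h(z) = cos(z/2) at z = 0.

1 - z^2/8

Apply the Taylor formula c_k = f^(k)(a)/k!.
h(0) = 1
h′(0) = 0
h′′(0) = -1/4
Then c_k = h^(k)(0)/k! gives each Taylor coefficient.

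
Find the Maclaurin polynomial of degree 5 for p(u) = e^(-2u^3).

Use the known series and substitute for the argument.
p(0) = 1
p′(0) = 0
p′′(0) = 0
p′′′(0) = -12
p^(4)(0) = 0
p^(5)(0) = 0

1 - 2*u^3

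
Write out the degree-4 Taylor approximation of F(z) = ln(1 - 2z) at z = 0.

F(0) = 0
F′(0) = -2
F′′(0) = -4
F′′′(0) = -16
F^(4)(0) = -96

-4*z^4 - 8*z^3/3 - 2*z^2 - 2*z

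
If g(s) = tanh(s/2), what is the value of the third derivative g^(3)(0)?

The coefficient of s^3 in the expansion is -1/24, so g′′′(0) = 3! * (-1/24) = -1/4.

-1/4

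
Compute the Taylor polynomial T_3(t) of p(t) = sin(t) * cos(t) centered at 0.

Take the Cauchy product of the two expansions.
p(0) = 0
p′(0) = 1
p′′(0) = 0
p′′′(0) = -4
The Taylor polynomial is Σ p^(k)(0)/k! · t^k.

-2*t^3/3 + t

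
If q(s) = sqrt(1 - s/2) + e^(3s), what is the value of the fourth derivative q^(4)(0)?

20721/256

Add the two expansions coefficient-wise.
From the series, [s^4] q = 6907/2048; multiply by 4! = 24 to get 20721/256.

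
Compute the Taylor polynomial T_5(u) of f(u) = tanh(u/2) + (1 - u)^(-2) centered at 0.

1441*u^5/240 + 5*u^4 + 95*u^3/24 + 3*u^2 + 5*u/2 + 1

Add the two expansions coefficient-wise.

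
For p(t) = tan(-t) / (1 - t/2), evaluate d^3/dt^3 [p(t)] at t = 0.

-7/2

Multiply the two series term by term and collect like powers.
From the series, [t^3] p = -7/12; multiply by 3! = 6 to get -7/2.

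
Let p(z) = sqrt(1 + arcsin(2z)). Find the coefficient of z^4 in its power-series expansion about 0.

Compose series: expand the inner function first, then feed it into the outer expansion.
p(0) = 1
p′(0) = 1
p′′(0) = -1
p′′′(0) = 7
p^(4)(0) = -31

-31/24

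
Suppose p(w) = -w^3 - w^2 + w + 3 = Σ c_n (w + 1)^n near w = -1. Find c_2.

p(-1) = 2
p′(-1) = 0
p′′(-1) = 4

2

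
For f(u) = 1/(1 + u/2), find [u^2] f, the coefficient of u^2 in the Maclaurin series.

1/4

f(0) = 1
f′(0) = -1/2
f′′(0) = 1/2
The Taylor polynomial is Σ f^(k)(0)/k! · u^k.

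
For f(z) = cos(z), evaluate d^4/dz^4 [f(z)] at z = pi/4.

sqrt(2)/2

The coefficient of (z - pi/4)^4 in the expansion is sqrt(2)/48, so f^(4)(pi/4) = 4! * (sqrt(2)/48) = sqrt(2)/2.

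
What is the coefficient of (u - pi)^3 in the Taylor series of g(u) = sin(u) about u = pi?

1/6

Use the known series and substitute for the argument.
g(pi) = 0
g′(pi) = -1
g′′(pi) = 0
g′′′(pi) = 1
So c_3 = g′′′(pi)/3! = 1/6.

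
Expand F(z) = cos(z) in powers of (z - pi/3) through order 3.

sqrt(3)*(z - pi/3)^3/12 - (z - pi/3)^2/4 - sqrt(3)*(z - pi/3)/2 + 1/2

Differentiate repeatedly and evaluate at the center.
[(z - pi/3)^0] = 1/2;  [(z - pi/3)^1] = -sqrt(3)/2;  [(z - pi/3)^2] = -1/4;  [(z - pi/3)^3] = sqrt(3)/12.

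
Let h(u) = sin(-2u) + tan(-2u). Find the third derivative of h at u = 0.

Expand each term separately and add.
The coefficient of u^3 in the expansion is -4/3, so h′′′(0) = 3! * (-4/3) = -8.

-8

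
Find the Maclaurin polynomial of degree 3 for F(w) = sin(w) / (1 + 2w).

Expand each factor separately, then convolve coefficients.
[w^0] = 0;  [w^1] = 1;  [w^2] = -2;  [w^3] = 23/6.

23*w^3/6 - 2*w^2 + w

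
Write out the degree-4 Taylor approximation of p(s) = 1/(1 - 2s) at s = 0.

16*s^4 + 8*s^3 + 4*s^2 + 2*s + 1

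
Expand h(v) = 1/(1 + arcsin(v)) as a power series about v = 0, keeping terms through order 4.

4*v^4/3 - 7*v^3/6 + v^2 - v + 1

Substitute the inner expansion into the outer series and collect powers.
[v^0] = 1;  [v^1] = -1;  [v^2] = 1;  [v^3] = -7/6;  [v^4] = 4/3.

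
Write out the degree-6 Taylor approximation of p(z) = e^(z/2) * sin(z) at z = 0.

Take the Cauchy product of the two expansions.
p(0) = 0
p′(0) = 1
p′′(0) = 1
p′′′(0) = -1/4
p^(4)(0) = -3/2
p^(5)(0) = -19/16
p^(6)(0) = 11/16
The Taylor polynomial is Σ p^(k)(0)/k! · z^k.

11*z^6/11520 - 19*z^5/1920 - z^4/16 - z^3/24 + z^2/2 + z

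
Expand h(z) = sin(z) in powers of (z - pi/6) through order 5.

[(z - pi/6)^0] = 1/2;  [(z - pi/6)^1] = sqrt(3)/2;  [(z - pi/6)^2] = -1/4;  [(z - pi/6)^3] = -sqrt(3)/12;  [(z - pi/6)^4] = 1/48;  [(z - pi/6)^5] = sqrt(3)/240.

sqrt(3)*(z - pi/6)^5/240 + (z - pi/6)^4/48 - sqrt(3)*(z - pi/6)^3/12 - (z - pi/6)^2/4 + sqrt(3)*(z - pi/6)/2 + 1/2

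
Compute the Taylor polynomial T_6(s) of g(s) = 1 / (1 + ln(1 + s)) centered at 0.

Use the geometric series for the reciprocal, then substitute.
g(0) = 1
g′(0) = -1
g′′(0) = 3
g′′′(0) = -14
g^(4)(0) = 88
g^(5)(0) = -694
g^(6)(0) = 6578

3289*s^6/360 - 347*s^5/60 + 11*s^4/3 - 7*s^3/3 + 3*s^2/2 - s + 1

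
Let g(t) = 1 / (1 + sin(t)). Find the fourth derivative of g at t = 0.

16

Use the geometric series for the reciprocal, then substitute.
From the series, [t^4] g = 2/3; multiply by 4! = 24 to get 16.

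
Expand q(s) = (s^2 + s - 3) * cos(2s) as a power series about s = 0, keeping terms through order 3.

Multiply each power in the prefactor through the base expansion.

-2*s^3 + 7*s^2 + s - 3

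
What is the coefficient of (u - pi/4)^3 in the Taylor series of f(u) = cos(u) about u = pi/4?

sqrt(2)/12

f(pi/4) = sqrt(2)/2
f′(pi/4) = -sqrt(2)/2
f′′(pi/4) = -sqrt(2)/2
f′′′(pi/4) = sqrt(2)/2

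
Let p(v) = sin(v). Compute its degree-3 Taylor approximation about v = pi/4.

Compute the successive derivatives at the expansion point and divide by k!.
p(pi/4) = sqrt(2)/2
p′(pi/4) = sqrt(2)/2
p′′(pi/4) = -sqrt(2)/2
p′′′(pi/4) = -sqrt(2)/2

-sqrt(2)*(v - pi/4)^3/12 - sqrt(2)*(v - pi/4)^2/4 + sqrt(2)*(v - pi/4)/2 + sqrt(2)/2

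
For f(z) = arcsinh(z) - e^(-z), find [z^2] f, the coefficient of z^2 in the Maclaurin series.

-1/2

Combine the two series term by term.
So c_2 = f′′(0)/2! = -1/2.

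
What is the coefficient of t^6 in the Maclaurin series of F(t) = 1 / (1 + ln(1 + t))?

Expand as Σ (-1)^k u^k with u equal to the inner function's series.
F(0) = 1
F′(0) = -1
F′′(0) = 3
F′′′(0) = -14
F^(4)(0) = 88
F^(5)(0) = -694
F^(6)(0) = 6578
So c_6 = F^(6)(0)/6! = 3289/360.

3289/360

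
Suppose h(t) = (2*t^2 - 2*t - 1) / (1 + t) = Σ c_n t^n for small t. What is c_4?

3

Shift and add copies of the series according to the polynomial's terms.
h(0) = -1
h′(0) = -1
h′′(0) = 6
h′′′(0) = -18
h^(4)(0) = 72
So c_4 = h^(4)(0)/4! = 3.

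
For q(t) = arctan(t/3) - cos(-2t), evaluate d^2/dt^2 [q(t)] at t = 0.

Add the two expansions coefficient-wise.
The coefficient of t^2 in the expansion is 2, so q′′(0) = 2! * (2) = 4.

4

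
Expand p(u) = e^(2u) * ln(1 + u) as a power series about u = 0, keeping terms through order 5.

Multiply the two series term by term and collect like powers.
p(0) = 0
p′(0) = 1
p′′(0) = 3
p′′′(0) = 8
p^(4)(0) = 18
p^(5)(0) = 44

11*u^5/30 + 3*u^4/4 + 4*u^3/3 + 3*u^2/2 + u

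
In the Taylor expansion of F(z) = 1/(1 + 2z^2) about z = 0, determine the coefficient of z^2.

-2

F(0) = 1
F′(0) = 0
F′′(0) = -4
The Taylor polynomial is Σ F^(k)(0)/k! · z^k.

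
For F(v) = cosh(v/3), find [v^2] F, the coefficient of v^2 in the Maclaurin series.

F(0) = 1
F′(0) = 0
F′′(0) = 1/9
So c_2 = F′′(0)/2! = 1/18.

1/18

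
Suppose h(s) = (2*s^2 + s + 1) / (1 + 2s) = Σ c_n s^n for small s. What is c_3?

Shift and add copies of the series according to the polynomial's terms.
[s^0] = 1;  [s^1] = -1;  [s^2] = 4;  [s^3] = -8.
So c_3 = h′′′(0)/3! = -8.

-8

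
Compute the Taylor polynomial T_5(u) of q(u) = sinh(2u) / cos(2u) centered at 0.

Write the quotient as an unknown series and match coefficients against numerator = denominator · series.

48*u^5/5 + 16*u^3/3 + 2*u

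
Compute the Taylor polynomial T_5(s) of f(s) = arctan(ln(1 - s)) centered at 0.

Compose series: expand the inner function first, then feed it into the outer expansion.
[s^0] = 0;  [s^1] = -1;  [s^2] = -1/2;  [s^3] = 0;  [s^4] = 1/4;  [s^5] = 11/60.

11*s^5/60 + s^4/4 - s^2/2 - s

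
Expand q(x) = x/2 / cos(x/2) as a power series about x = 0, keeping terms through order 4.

x^3/16 + x/2

Write the quotient as an unknown series and match coefficients against numerator = denominator · series.
q(0) = 0
q′(0) = 1/2
q′′(0) = 0
q′′′(0) = 3/8
q^(4)(0) = 0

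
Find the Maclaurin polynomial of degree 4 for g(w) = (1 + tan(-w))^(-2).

Substitute the inner expansion into the outer series and collect powers.
[w^0] = 1;  [w^1] = 2;  [w^2] = 3;  [w^3] = 14/3;  [w^4] = 7.

7*w^4 + 14*w^3/3 + 3*w^2 + 2*w + 1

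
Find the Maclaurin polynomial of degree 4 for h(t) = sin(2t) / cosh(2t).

-16*t^3/3 + 2*t

Write the quotient as an unknown series and match coefficients against numerator = denominator · series.
h(0) = 0
h′(0) = 2
h′′(0) = 0
h′′′(0) = -32
h^(4)(0) = 0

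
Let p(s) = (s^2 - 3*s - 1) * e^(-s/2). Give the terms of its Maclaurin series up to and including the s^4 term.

71*s^4/384 - 41*s^3/48 + 19*s^2/8 - 5*s/2 - 1

Multiply each power in the prefactor through the base expansion.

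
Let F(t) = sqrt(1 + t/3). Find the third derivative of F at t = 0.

Apply the Taylor formula c_k = f^(k)(a)/k!.
The coefficient of t^3 in the expansion is 1/432, so F′′′(0) = 3! * (1/432) = 1/72.

1/72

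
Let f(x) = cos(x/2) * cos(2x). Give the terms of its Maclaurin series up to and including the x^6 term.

Multiply the two series term by term and collect like powers.
f(0) = 1
f′(0) = 0
f′′(0) = -17/4
f′′′(0) = 0
f^(4)(0) = 353/16
f^(5)(0) = 0
f^(6)(0) = -8177/64
Then c_k = f^(k)(0)/k! gives each Taylor coefficient.

-8177*x^6/46080 + 353*x^4/384 - 17*x^2/8 + 1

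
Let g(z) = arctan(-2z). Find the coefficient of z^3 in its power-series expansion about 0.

g(0) = 0
g′(0) = -2
g′′(0) = 0
g′′′(0) = 16

8/3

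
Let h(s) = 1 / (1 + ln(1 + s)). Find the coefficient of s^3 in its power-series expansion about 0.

Write 1/(1+u) = 1 - u + u^2 - u^3 + ... and substitute the series for u.
h(0) = 1
h′(0) = -1
h′′(0) = 3
h′′′(0) = -14

-7/3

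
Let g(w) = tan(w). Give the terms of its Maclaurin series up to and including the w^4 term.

w^3/3 + w

g(0) = 0
g′(0) = 1
g′′(0) = 0
g′′′(0) = 2
g^(4)(0) = 0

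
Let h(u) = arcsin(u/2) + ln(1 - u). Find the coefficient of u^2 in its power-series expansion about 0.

-1/2

Combine the two series term by term.
h(0) = 0
h′(0) = -1/2
h′′(0) = -1
So c_2 = h′′(0)/2! = -1/2.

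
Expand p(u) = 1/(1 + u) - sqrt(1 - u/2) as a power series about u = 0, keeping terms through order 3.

-127*u^3/128 + 33*u^2/32 - 3*u/4

Expand each term separately and add.
p(0) = 0
p′(0) = -3/4
p′′(0) = 33/16
p′′′(0) = -381/64
Then c_k = p^(k)(0)/k! gives each Taylor coefficient.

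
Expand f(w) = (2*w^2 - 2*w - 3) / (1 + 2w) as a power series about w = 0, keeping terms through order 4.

-24*w^4 + 12*w^3 - 6*w^2 + 4*w - 3

Multiply each power in the prefactor through the base expansion.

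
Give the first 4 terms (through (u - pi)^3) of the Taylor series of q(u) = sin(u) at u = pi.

(u - pi)^3/6 - (u - pi)

Use the known series and substitute for the argument.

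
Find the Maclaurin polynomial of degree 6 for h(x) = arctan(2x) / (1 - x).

86*x^6/15 + 86*x^5/15 - 2*x^4/3 - 2*x^3/3 + 2*x^2 + 2*x

Expand 1/(denominator) as a geometric series and multiply by the numerator's series.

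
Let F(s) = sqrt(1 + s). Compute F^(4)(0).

-15/16

Apply the Taylor formula c_k = f^(k)(a)/k!.
The coefficient of s^4 in the expansion is -5/128, so F^(4)(0) = 4! * (-5/128) = -15/16.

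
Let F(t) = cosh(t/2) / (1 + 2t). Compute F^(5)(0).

Expand each factor separately, then convolve coefficients.
The coefficient of t^5 in the expansion is -6337/192, so F^(5)(0) = 5! * (-6337/192) = -31685/8.

-31685/8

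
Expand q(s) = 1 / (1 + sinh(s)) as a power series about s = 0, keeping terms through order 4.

Expand as Σ (-1)^k u^k with u equal to the inner function's series.
q(0) = 1
q′(0) = -1
q′′(0) = 2
q′′′(0) = -7
q^(4)(0) = 32
Dividing each by k! gives the coefficients c_0, ..., c_4.

4*s^4/3 - 7*s^3/6 + s^2 - s + 1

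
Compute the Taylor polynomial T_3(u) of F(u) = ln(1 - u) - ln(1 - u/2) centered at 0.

-7*u^3/24 - 3*u^2/8 - u/2

Expand each term separately and add.
F(0) = 0
F′(0) = -1/2
F′′(0) = -3/4
F′′′(0) = -7/4
The Taylor polynomial is Σ F^(k)(0)/k! · u^k.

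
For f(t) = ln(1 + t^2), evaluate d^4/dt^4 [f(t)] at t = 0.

From the series, [t^4] f = -1/2; multiply by 4! = 24 to get -12.

-12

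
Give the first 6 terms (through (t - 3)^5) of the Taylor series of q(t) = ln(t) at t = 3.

q(3) = ln(3)
q′(3) = 1/3
q′′(3) = -1/9
q′′′(3) = 2/27
q^(4)(3) = -2/27
q^(5)(3) = 8/81

(t - 3)^5/1215 - (t - 3)^4/324 + (t - 3)^3/81 - (t - 3)^2/18 + (t - 3)/3 + ln(3)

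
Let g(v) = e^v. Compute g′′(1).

e

The coefficient of (v - 1)^2 in the expansion is e/2, so g′′(1) = 2! * (e/2) = e.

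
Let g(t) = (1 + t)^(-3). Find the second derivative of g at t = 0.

12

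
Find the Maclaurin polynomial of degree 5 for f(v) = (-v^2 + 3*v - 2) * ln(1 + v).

Multiply each power in the prefactor through the base expansion.

-89*v^5/60 + 2*v^4 - 19*v^3/6 + 4*v^2 - 2*v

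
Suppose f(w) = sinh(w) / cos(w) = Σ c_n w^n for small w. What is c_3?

2/3

Invert the denominator's series and multiply.
f(0) = 0
f′(0) = 1
f′′(0) = 0
f′′′(0) = 4
The Taylor polynomial is Σ f^(k)(0)/k! · w^k.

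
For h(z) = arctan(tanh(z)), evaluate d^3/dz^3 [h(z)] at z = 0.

Substitute the inner expansion into the outer series and collect powers.
The coefficient of z^3 in the expansion is -2/3, so h′′′(0) = 3! * (-2/3) = -4.

-4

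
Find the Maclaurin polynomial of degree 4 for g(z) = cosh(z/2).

z^4/384 + z^2/8 + 1

Apply the Taylor formula c_k = f^(k)(a)/k!.
[z^0] = 1;  [z^1] = 0;  [z^2] = 1/8;  [z^3] = 0;  [z^4] = 1/384.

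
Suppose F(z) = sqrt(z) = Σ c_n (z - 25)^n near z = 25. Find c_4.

[(z - 25)^0] = 5;  [(z - 25)^1] = 1/10;  [(z - 25)^2] = -1/1000;  [(z - 25)^3] = 1/50000;  [(z - 25)^4] = -1/2000000.
So c_4 = F^(4)(25)/4! = -1/2000000.

-1/2000000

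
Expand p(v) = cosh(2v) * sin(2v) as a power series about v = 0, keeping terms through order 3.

Multiply the two series term by term and collect like powers.
p(0) = 0
p′(0) = 2
p′′(0) = 0
p′′′(0) = 16
The Taylor polynomial is Σ p^(k)(0)/k! · v^k.

8*v^3/3 + 2*v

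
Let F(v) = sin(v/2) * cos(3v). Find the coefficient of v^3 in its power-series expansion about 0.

Write out both Maclaurin series and multiply, keeping only the needed powers.
F(0) = 0
F′(0) = 1/2
F′′(0) = 0
F′′′(0) = -109/8
Dividing each by k! gives the coefficients c_0, ..., c_3.

-109/48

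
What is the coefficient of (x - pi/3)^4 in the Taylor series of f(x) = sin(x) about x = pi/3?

sqrt(3)/48

[(x - pi/3)^0] = sqrt(3)/2;  [(x - pi/3)^1] = 1/2;  [(x - pi/3)^2] = -sqrt(3)/4;  [(x - pi/3)^3] = -1/12;  [(x - pi/3)^4] = sqrt(3)/48.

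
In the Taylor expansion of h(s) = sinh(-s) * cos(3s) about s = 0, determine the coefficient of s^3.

Take the Cauchy product of the two expansions.

13/3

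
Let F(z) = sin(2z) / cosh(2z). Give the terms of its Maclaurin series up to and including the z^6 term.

48*z^5/5 - 16*z^3/3 + 2*z

Divide the numerator series by the denominator series (power-series long division).
F(0) = 0
F′(0) = 2
F′′(0) = 0
F′′′(0) = -32
F^(4)(0) = 0
F^(5)(0) = 1152
F^(6)(0) = 0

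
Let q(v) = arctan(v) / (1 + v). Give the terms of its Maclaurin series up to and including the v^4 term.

-2*v^4/3 + 2*v^3/3 - v^2 + v

Take the Cauchy product of the two expansions.
q(0) = 0
q′(0) = 1
q′′(0) = -2
q′′′(0) = 4
q^(4)(0) = -16
Then c_k = q^(k)(0)/k! gives each Taylor coefficient.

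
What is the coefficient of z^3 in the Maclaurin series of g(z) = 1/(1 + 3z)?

Use the known series and substitute for the argument.
g(0) = 1
g′(0) = -3
g′′(0) = 18
g′′′(0) = -162
So c_3 = g′′′(0)/3! = -27.

-27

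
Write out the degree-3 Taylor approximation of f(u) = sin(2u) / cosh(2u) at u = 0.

Invert the denominator's series and multiply.

-16*u^3/3 + 2*u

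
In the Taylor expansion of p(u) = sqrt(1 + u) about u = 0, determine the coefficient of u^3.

p(0) = 1
p′(0) = 1/2
p′′(0) = -1/4
p′′′(0) = 3/8

1/16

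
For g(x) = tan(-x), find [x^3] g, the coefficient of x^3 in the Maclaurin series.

-1/3

Apply the Taylor formula c_k = f^(k)(a)/k!.
So c_3 = g′′′(0)/3! = -1/3.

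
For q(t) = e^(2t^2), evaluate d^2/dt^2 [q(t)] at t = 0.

From the series, [t^2] q = 2; multiply by 2! = 2 to get 4.

4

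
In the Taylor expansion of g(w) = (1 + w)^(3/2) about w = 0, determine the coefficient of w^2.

g(0) = 1
g′(0) = 3/2
g′′(0) = 3/4
The Taylor polynomial is Σ g^(k)(0)/k! · w^k.

3/8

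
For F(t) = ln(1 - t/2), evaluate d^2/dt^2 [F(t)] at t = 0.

The coefficient of t^2 in the expansion is -1/8, so F′′(0) = 2! * (-1/8) = -1/4.

-1/4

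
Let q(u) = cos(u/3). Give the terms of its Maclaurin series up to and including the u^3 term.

1 - u^2/18

Compute the successive derivatives at the expansion point and divide by k!.
q(0) = 1
q′(0) = 0
q′′(0) = -1/9
q′′′(0) = 0
The Taylor polynomial is Σ q^(k)(0)/k! · u^k.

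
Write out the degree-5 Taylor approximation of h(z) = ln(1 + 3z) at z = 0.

h(0) = 0
h′(0) = 3
h′′(0) = -9
h′′′(0) = 54
h^(4)(0) = -486
h^(5)(0) = 5832
Dividing each by k! gives the coefficients c_0, ..., c_5.

243*z^5/5 - 81*z^4/4 + 9*z^3 - 9*z^2/2 + 3*z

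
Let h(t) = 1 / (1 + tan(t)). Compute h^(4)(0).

40

Write 1/(1+u) = 1 - u + u^2 - u^3 + ... and substitute the series for u.
The coefficient of t^4 in the expansion is 5/3, so h^(4)(0) = 4! * (5/3) = 40.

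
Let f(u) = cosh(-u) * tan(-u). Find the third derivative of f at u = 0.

Take the Cauchy product of the two expansions.
The coefficient of u^3 in the expansion is -5/6, so f′′′(0) = 3! * (-5/6) = -5.

-5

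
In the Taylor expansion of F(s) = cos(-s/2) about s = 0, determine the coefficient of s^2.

-1/8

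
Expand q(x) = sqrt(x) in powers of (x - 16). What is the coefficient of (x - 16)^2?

[(x - 16)^0] = 4;  [(x - 16)^1] = 1/8;  [(x - 16)^2] = -1/512.
So c_2 = q′′(16)/2! = -1/512.

-1/512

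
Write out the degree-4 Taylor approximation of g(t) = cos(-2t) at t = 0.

2*t^4/3 - 2*t^2 + 1

g(0) = 1
g′(0) = 0
g′′(0) = -4
g′′′(0) = 0
g^(4)(0) = 16
The Taylor polynomial is Σ g^(k)(0)/k! · t^k.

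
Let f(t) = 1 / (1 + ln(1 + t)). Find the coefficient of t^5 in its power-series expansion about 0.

Write 1/(1+u) = 1 - u + u^2 - u^3 + ... and substitute the series for u.
f(0) = 1
f′(0) = -1
f′′(0) = 3
f′′′(0) = -14
f^(4)(0) = 88
f^(5)(0) = -694
So c_5 = f^(5)(0)/5! = -347/60.

-347/60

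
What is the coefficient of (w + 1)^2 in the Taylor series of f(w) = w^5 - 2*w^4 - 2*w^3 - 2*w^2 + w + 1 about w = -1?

-18

f(-1) = -3
f′(-1) = 12
f′′(-1) = -36
Then c_k = f^(k)(-1)/k! gives each Taylor coefficient.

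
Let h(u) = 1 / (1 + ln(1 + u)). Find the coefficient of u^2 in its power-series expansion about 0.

3/2

Use the geometric series for the reciprocal, then substitute.
h(0) = 1
h′(0) = -1
h′′(0) = 3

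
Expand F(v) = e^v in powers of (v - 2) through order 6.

(v - 2)^6*e^(2)/720 + (v - 2)^5*e^(2)/120 + (v - 2)^4*e^(2)/24 + (v - 2)^3*e^(2)/6 + (v - 2)^2*e^(2)/2 + (v - 2)*e^(2) + e^(2)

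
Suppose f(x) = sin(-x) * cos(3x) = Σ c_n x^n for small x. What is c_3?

Expand each factor separately, then convolve coefficients.
f(0) = 0
f′(0) = -1
f′′(0) = 0
f′′′(0) = 28
So c_3 = f′′′(0)/3! = 14/3.

14/3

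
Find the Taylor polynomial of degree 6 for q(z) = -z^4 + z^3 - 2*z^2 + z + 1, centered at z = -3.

Differentiate repeatedly and evaluate at the center.

-(z + 3)^4 + 13*(z + 3)^3 - 65*(z + 3)^2 + 148*(z + 3) - 128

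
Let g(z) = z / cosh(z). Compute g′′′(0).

Divide the numerator series by the denominator series (power-series long division).
The coefficient of z^3 in the expansion is -1/2, so g′′′(0) = 3! * (-1/2) = -3.

-3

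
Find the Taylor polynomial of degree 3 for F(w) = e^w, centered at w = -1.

[(w + 1)^0] = e^(-1);  [(w + 1)^1] = e^(-1);  [(w + 1)^2] = e^(-1)/2;  [(w + 1)^3] = e^(-1)/6.

(w + 1)^3*e^(-1)/6 + (w + 1)^2*e^(-1)/2 + (w + 1)*e^(-1) + e^(-1)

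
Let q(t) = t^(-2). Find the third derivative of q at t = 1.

-24

Apply the Taylor formula c_k = f^(k)(a)/k!.
From the series, [(t - 1)^3] q = -4; multiply by 3! = 6 to get -24.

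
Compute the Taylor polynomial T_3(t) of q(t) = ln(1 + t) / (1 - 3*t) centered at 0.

47*t^3/6 + 5*t^2/2 + t

Use 1/(1 - r) = Σ r^k on the denominator, then take the Cauchy product.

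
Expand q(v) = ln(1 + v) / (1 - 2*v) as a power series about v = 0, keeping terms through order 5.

Use 1/(1 - r) = Σ r^k on the denominator, then take the Cauchy product.
[v^0] = 0;  [v^1] = 1;  [v^2] = 3/2;  [v^3] = 10/3;  [v^4] = 77/12;  [v^5] = 391/30.

391*v^5/30 + 77*v^4/12 + 10*v^3/3 + 3*v^2/2 + v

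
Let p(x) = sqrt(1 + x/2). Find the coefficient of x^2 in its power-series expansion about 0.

p(0) = 1
p′(0) = 1/4
p′′(0) = -1/16
So c_2 = p′′(0)/2! = -1/32.

-1/32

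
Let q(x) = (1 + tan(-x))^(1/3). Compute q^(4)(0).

-224/81

Substitute the inner expansion into the outer series and collect powers.
From the series, [x^4] q = -28/243; multiply by 4! = 24 to get -224/81.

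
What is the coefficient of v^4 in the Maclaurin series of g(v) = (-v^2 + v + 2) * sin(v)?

-1/6

Multiply each power in the prefactor through the base expansion.
g(0) = 0
g′(0) = 2
g′′(0) = 2
g′′′(0) = -8
g^(4)(0) = -4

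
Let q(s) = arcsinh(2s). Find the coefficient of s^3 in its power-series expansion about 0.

q(0) = 0
q′(0) = 2
q′′(0) = 0
q′′′(0) = -8
So c_3 = q′′′(0)/3! = -4/3.

-4/3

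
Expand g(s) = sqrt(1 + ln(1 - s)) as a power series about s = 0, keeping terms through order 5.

Let u equal the inner series; expand the outer function in u and truncate.
g(0) = 1
g′(0) = -1/2
g′′(0) = -3/4
g′′′(0) = -17/8
g^(4)(0) = -143/16
g^(5)(0) = -1609/32
Then c_k = g^(k)(0)/k! gives each Taylor coefficient.

-1609*s^5/3840 - 143*s^4/384 - 17*s^3/48 - 3*s^2/8 - s/2 + 1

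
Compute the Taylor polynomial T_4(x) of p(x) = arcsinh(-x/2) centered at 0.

Use the known series and substitute for the argument.
[x^0] = 0;  [x^1] = -1/2;  [x^2] = 0;  [x^3] = 1/48;  [x^4] = 0.

x^3/48 - x/2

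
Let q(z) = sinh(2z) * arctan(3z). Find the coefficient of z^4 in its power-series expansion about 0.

-14

Take the Cauchy product of the two expansions.
q(0) = 0
q′(0) = 0
q′′(0) = 12
q′′′(0) = 0
q^(4)(0) = -336
Dividing each by k! gives the coefficients c_0, ..., c_4.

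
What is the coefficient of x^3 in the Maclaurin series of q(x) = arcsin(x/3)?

1/162

[x^0] = 0;  [x^1] = 1/3;  [x^2] = 0;  [x^3] = 1/162.
So c_3 = q′′′(0)/3! = 1/162.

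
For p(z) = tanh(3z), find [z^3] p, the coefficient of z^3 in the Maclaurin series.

p(0) = 0
p′(0) = 3
p′′(0) = 0
p′′′(0) = -54
Then c_k = p^(k)(0)/k! gives each Taylor coefficient.

-9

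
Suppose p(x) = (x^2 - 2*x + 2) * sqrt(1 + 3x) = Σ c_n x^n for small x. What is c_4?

-693/64

Shift and add copies of the series according to the polynomial's terms.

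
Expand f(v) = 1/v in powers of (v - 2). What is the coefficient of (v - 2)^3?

-1/16

Compute the successive derivatives at the expansion point and divide by k!.
So c_3 = f′′′(2)/3! = -1/16.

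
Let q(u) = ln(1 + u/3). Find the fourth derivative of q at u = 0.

The coefficient of u^4 in the expansion is -1/324, so q^(4)(0) = 4! * (-1/324) = -2/27.

-2/27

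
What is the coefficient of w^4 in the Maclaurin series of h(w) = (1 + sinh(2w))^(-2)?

96

Compose series: expand the inner function first, then feed it into the outer expansion.
[w^0] = 1;  [w^1] = -4;  [w^2] = 12;  [w^3] = -104/3;  [w^4] = 96.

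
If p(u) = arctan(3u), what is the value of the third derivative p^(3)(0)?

-54

Use the known series and substitute for the argument.
From the series, [u^3] p = -9; multiply by 3! = 6 to get -54.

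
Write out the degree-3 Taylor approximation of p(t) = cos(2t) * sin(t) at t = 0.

-13*t^3/6 + t

Multiply the two series term by term and collect like powers.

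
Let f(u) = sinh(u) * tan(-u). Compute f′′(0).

-2

Expand each factor separately, then convolve coefficients.
The coefficient of u^2 in the expansion is -1, so f′′(0) = 2! * (-1) = -2.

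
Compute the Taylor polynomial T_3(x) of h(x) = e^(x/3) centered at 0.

x^3/162 + x^2/18 + x/3 + 1

[x^0] = 1;  [x^1] = 1/3;  [x^2] = 1/18;  [x^3] = 1/162.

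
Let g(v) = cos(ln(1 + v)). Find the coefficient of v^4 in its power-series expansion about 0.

Let u equal the inner series; expand the outer function in u and truncate.
g(0) = 1
g′(0) = 0
g′′(0) = -1
g′′′(0) = 3
g^(4)(0) = -10
So c_4 = g^(4)(0)/4! = -5/12.

-5/12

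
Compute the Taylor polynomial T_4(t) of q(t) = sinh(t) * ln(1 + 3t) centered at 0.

Multiply the two series term by term and collect like powers.
[t^0] = 0;  [t^1] = 0;  [t^2] = 3;  [t^3] = -9/2;  [t^4] = 19/2.

19*t^4/2 - 9*t^3/2 + 3*t^2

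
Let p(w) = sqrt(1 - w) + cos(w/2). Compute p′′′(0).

Combine the two series term by term.
The coefficient of w^3 in the expansion is -1/16, so p′′′(0) = 3! * (-1/16) = -3/8.

-3/8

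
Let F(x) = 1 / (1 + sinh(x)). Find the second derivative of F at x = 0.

Expand as Σ (-1)^k u^k with u equal to the inner function's series.
The coefficient of x^2 in the expansion is 1, so F′′(0) = 2! * (1) = 2.

2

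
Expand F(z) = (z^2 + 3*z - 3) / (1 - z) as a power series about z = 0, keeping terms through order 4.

z^4 + z^3 + z^2 - 3

Distribute the polynomial across the series and collect like powers.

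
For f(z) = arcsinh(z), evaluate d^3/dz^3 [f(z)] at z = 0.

Compute the successive derivatives at the expansion point and divide by k!.
From the series, [z^3] f = -1/6; multiply by 3! = 6 to get -1.

-1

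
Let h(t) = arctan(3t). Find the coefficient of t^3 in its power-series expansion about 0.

Compute the successive derivatives at the expansion point and divide by k!.
h(0) = 0
h′(0) = 3
h′′(0) = 0
h′′′(0) = -54
Dividing each by k! gives the coefficients c_0, ..., c_3.

-9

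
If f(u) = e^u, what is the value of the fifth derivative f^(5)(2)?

e^(2)

From the series, [(u - 2)^5] f = e^(2)/120; multiply by 5! = 120 to get e^(2).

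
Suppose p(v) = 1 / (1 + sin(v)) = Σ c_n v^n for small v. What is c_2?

1

Use the geometric series for the reciprocal, then substitute.
p(0) = 1
p′(0) = -1
p′′(0) = 2
The Taylor polynomial is Σ p^(k)(0)/k! · v^k.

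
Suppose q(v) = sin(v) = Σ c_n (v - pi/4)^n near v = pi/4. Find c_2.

-sqrt(2)/4

Compute the successive derivatives at the expansion point and divide by k!.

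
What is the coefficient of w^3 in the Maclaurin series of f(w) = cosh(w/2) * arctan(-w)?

Write out both Maclaurin series and multiply, keeping only the needed powers.
f(0) = 0
f′(0) = -1
f′′(0) = 0
f′′′(0) = 5/4
So c_3 = f′′′(0)/3! = 5/24.

5/24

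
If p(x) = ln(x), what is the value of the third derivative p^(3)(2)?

1/4

Use the known series and substitute for the argument.
The coefficient of (x - 2)^3 in the expansion is 1/24, so p′′′(2) = 3! * (1/24) = 1/4.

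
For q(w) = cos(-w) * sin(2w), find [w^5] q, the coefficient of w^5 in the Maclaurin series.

Multiply the two series term by term and collect like powers.
[w^0] = 0;  [w^1] = 2;  [w^2] = 0;  [w^3] = -7/3;  [w^4] = 0;  [w^5] = 61/60.

61/60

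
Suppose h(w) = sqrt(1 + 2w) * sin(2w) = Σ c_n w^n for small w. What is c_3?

Write out both Maclaurin series and multiply, keeping only the needed powers.
[w^0] = 0;  [w^1] = 2;  [w^2] = 2;  [w^3] = -7/3.

-7/3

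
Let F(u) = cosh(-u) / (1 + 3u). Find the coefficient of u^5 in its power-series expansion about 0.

Multiply the two series term by term and collect like powers.
F(0) = 1
F′(0) = -3
F′′(0) = 19
F′′′(0) = -171
F^(4)(0) = 2053
F^(5)(0) = -30795
The Taylor polynomial is Σ F^(k)(0)/k! · u^k.

-2053/8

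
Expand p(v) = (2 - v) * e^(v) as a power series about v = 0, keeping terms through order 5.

Distribute the polynomial across the series and collect like powers.

-v^5/40 - v^4/12 - v^3/6 + v + 2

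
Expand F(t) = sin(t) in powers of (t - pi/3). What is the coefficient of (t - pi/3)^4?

Compute the successive derivatives at the expansion point and divide by k!.
F(pi/3) = sqrt(3)/2
F′(pi/3) = 1/2
F′′(pi/3) = -sqrt(3)/2
F′′′(pi/3) = -1/2
F^(4)(pi/3) = sqrt(3)/2
So c_4 = F^(4)(pi/3)/4! = sqrt(3)/48.

sqrt(3)/48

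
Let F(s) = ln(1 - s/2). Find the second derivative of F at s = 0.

-1/4

Apply the Taylor formula c_k = f^(k)(a)/k!.
The coefficient of s^2 in the expansion is -1/8, so F′′(0) = 2! * (-1/8) = -1/4.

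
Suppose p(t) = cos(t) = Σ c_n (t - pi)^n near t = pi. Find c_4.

-1/24

Compute the successive derivatives at the expansion point and divide by k!.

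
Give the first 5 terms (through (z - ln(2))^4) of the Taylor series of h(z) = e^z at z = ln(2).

(z - ln(2))^4/12 + (z - ln(2))^3/3 + (z - ln(2))^2 + 2*(z - ln(2)) + 2

Use the known series and substitute for the argument.
[(z - ln(2))^0] = 2;  [(z - ln(2))^1] = 2;  [(z - ln(2))^2] = 1;  [(z - ln(2))^3] = 1/3;  [(z - ln(2))^4] = 1/12.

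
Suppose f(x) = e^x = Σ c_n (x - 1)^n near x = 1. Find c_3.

e/6

f(1) = e
f′(1) = e
f′′(1) = e
f′′′(1) = e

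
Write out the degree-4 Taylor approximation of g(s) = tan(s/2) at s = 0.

s^3/24 + s/2

g(0) = 0
g′(0) = 1/2
g′′(0) = 0
g′′′(0) = 1/4
g^(4)(0) = 0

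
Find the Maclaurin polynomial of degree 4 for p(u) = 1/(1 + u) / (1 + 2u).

31*u^4 - 15*u^3 + 7*u^2 - 3*u + 1

Expand each factor separately, then convolve coefficients.
p(0) = 1
p′(0) = -3
p′′(0) = 14
p′′′(0) = -90
p^(4)(0) = 744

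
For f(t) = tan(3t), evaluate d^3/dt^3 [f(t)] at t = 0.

Compute the successive derivatives at the expansion point and divide by k!.
The coefficient of t^3 in the expansion is 9, so f′′′(0) = 3! * (9) = 54.

54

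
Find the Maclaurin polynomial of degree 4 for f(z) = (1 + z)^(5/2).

f(0) = 1
f′(0) = 5/2
f′′(0) = 15/4
f′′′(0) = 15/8
f^(4)(0) = -15/16
Then c_k = f^(k)(0)/k! gives each Taylor coefficient.

-5*z^4/128 + 5*z^3/16 + 15*z^2/8 + 5*z/2 + 1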